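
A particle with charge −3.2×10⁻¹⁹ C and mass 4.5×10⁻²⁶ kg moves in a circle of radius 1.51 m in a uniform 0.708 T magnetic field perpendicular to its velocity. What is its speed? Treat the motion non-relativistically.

v ≈ 7.60×10⁶ m/s

From |q|vB = mv²/r, v = |q|Br/m.
v = (3.2×10⁻¹⁹)(0.708)(1.51)/4.5×10⁻²⁶ ≈ 7.60×10⁶ m/s.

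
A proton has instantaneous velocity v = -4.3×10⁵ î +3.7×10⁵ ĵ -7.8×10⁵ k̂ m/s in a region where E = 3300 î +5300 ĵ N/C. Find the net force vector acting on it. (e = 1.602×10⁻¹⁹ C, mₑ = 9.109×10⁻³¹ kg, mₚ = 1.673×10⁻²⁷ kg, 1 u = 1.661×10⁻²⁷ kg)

F ≈ (5.29×10⁻¹⁶, 8.49×10⁻¹⁶, 0) N

Only an electric field acts, so F = qE = (1.602×10⁻¹⁹ C)·(3300, 5300, 0) = (5.29×10⁻¹⁶, 8.49×10⁻¹⁶, 0) N.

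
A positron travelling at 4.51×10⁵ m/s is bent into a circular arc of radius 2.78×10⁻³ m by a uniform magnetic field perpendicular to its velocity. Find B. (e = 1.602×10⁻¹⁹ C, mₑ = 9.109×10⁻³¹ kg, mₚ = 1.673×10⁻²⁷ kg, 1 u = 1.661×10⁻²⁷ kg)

B ≈ 9.22×10⁻⁴ T

From |q|vB = mv²/r, B = mv/(|q|r).
B = (9.109×10⁻³¹)(4.51×10⁵)/((1.602×10⁻¹⁹)(2.78×10⁻³)) ≈ 9.22×10⁻⁴ T.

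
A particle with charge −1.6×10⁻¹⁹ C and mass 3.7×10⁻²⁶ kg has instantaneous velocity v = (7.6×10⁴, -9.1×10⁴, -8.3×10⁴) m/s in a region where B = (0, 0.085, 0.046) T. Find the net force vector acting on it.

F ≈ (-4.59×10⁻¹⁶, 5.59×10⁻¹⁶, -1.03×10⁻¹⁵) N

v×B = (2870, -3500, 6460) N/C.
F = q v×B = (−1.6×10⁻¹⁹ C)·(2870, -3500, 6460) = (-4.59×10⁻¹⁶, 5.59×10⁻¹⁶, -1.03×10⁻¹⁵) N.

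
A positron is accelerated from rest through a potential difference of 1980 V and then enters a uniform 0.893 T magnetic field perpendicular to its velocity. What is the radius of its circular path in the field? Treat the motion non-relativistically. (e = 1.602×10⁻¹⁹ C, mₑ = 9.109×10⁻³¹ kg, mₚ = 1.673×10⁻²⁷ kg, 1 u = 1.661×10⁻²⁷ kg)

r ≈ 1.68×10⁻⁴ m

Acceleration: |q|V = ½mv² ⇒ v = √(2|q|V/m) = √(2·1.602×10⁻¹⁹·1980/9.109×10⁻³¹) ≈ 2.639×10⁷ m/s.
In the field: r = mv/(|q|B) = (9.109×10⁻³¹)(2.639×10⁷)/((1.602×10⁻¹⁹)(0.893)) ≈ 1.68×10⁻⁴ m.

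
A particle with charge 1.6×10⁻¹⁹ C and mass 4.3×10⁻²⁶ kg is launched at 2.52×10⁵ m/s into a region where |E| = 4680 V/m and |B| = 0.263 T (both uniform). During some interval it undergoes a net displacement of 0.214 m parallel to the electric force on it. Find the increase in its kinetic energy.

ΔKE ≈ 1.60×10⁻¹⁶ J

The magnetic force is always ⟂ v and does no work; only the electric force changes KE.
ΔKE = F_E · d = |q|E d = (1.6×10⁻¹⁹)(4680)(0.214) ≈ 1.60×10⁻¹⁶ J.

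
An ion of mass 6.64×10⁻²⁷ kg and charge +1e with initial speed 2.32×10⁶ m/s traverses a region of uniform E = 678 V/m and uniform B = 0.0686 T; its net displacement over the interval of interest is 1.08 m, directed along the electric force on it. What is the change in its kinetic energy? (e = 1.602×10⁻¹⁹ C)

The magnetic force is always ⟂ v and does no work; only the electric force changes KE.
ΔKE = F_E · d = |q|E d = (1.602×10⁻¹⁹)(678)(1.08) ≈ 1.17×10⁻¹⁶ J.

ΔKE ≈ 1.17×10⁻¹⁶ J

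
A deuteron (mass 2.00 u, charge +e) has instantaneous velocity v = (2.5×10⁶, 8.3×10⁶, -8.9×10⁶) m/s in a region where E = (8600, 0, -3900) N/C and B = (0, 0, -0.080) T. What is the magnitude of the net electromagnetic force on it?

|F| ≈ 1.10×10⁻¹³ N

v×B = (-6.64×10⁵, 2.00×10⁵, 0) N/C.
E + v×B = (-6.55×10⁵, 2.00×10⁵, -3900) N/C.
F = q(E + v×B) = (1.602×10⁻¹⁹ C)·(-6.55×10⁵, 2.00×10⁵, -3900) = (-1.05×10⁻¹³, 3.20×10⁻¹⁴, -6.25×10⁻¹⁶) N.
|F| = 1.10×10⁻¹³ N.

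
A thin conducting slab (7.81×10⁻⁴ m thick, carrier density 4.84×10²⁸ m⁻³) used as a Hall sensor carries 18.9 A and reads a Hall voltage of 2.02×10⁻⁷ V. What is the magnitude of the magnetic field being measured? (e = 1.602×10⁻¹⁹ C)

B ≈ 0.0647 T

From V_H = IB/(n e t), B = V_H n e t / I.
B = (2.02×10⁻⁷)(4.84×10²⁸)(1.602×10⁻¹⁹)(7.81×10⁻⁴)/18.9 ≈ 0.0647 T.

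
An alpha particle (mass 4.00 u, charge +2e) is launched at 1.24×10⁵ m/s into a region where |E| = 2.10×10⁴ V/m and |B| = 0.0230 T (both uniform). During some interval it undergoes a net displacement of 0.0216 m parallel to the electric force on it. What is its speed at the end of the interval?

B does no work; ΔKE = |q|E d.
½mv_f² = ½mv₀² + |q|Ed = ½(6.644×10⁻²⁷)(1.24×10⁵)² + (3.204×10⁻¹⁹)(2.10×10⁴)(0.0216) ≈ 5.108×10⁻¹⁷ J + 1.453×10⁻¹⁶ J ≈ 1.964×10⁻¹⁶ J.
v_f = √(2·1.964×10⁻¹⁶/6.644×10⁻²⁷) ≈ 2.43×10⁵ m/s.

v_f ≈ 2.43×10⁵ m/s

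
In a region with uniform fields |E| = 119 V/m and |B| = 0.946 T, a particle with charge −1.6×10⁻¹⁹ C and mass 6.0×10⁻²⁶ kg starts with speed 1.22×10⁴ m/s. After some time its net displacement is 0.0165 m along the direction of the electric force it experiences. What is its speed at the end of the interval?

B does no work; ΔKE = |q|E d.
½mv_f² = ½mv₀² + |q|Ed = ½(6.0×10⁻²⁶)(1.22×10⁴)² + (1.6×10⁻¹⁹)(119)(0.0165) ≈ 4.465×10⁻¹⁸ J + 3.142×10⁻¹⁹ J ≈ 4.779×10⁻¹⁸ J.
v_f = √(2·4.779×10⁻¹⁸/6.0×10⁻²⁶) ≈ 1.26×10⁴ m/s.

v_f ≈ 1.26×10⁴ m/s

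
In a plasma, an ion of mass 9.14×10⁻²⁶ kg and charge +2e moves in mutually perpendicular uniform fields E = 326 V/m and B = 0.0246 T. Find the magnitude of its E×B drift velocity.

In crossed fields the guiding centre drifts at v_d = |E×B|/B² = E/B, independent of charge and mass.
v_d = 326/0.0246 = 1.33×10⁴ m/s.

v_d ≈ 1.33×10⁴ m/s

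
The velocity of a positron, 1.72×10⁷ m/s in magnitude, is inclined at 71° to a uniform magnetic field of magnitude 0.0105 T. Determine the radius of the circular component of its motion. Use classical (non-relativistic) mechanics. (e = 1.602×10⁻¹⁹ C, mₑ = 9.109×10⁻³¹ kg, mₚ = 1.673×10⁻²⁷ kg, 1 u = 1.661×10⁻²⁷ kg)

v⊥ = v sinθ = 1.72×10⁷·sin71° ≈ 1.626×10⁷ m/s.
r = m v⊥/(|q|B) = (9.109×10⁻³¹)(1.626×10⁷)/((1.602×10⁻¹⁹)(0.0105)) ≈ 8.81×10⁻³ m.

r ≈ 8.81×10⁻³ m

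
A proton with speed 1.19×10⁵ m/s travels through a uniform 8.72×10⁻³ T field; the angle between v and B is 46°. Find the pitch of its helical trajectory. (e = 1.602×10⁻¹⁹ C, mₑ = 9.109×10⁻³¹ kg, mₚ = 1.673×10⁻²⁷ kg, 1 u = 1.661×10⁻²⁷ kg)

v∥ = v cosθ = 1.19×10⁵·cos46° ≈ 8.266×10⁴ m/s.
T = 2πm/(|q|B) = 2π(1.673×10⁻²⁷)/((1.602×10⁻¹⁹)(8.72×10⁻³)) ≈ 7.525×10⁻⁶ s.
pitch = v∥ T = (8.266×10⁴)(7.525×10⁻⁶) ≈ 0.622 m.

p ≈ 0.622 m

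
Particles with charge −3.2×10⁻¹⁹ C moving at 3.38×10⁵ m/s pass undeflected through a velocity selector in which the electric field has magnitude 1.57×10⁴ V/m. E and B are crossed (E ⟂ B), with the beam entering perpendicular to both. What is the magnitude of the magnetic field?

Balance of forces in the selector: qE = qvB ⇒ B = E/v.
B = 1.57×10⁴/3.38×10⁵ = 0.0464 T.

B = 0.0464 T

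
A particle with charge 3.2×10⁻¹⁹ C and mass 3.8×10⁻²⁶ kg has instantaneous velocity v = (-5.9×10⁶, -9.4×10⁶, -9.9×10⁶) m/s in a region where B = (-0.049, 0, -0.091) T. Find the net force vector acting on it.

F ≈ (2.74×10⁻¹³, -1.66×10⁻¹⁴, -1.47×10⁻¹³) N

v×B = (8.55×10⁵, -5.18×10⁴, -4.61×10⁵) N/C.
F = q v×B = (3.2×10⁻¹⁹ C)·(8.55×10⁵, -5.18×10⁴, -4.61×10⁵) = (2.74×10⁻¹³, -1.66×10⁻¹⁴, -1.47×10⁻¹³) N.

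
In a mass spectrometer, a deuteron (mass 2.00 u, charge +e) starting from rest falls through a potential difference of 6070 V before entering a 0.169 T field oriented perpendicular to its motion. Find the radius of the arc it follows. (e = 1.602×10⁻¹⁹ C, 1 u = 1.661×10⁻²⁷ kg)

Acceleration: |q|V = ½mv² ⇒ v = √(2|q|V/m) = √(2·1.602×10⁻¹⁹·6070/3.322×10⁻²⁷) ≈ 7.651×10⁵ m/s.
In the field: r = mv/(|q|B) = (3.322×10⁻²⁷)(7.651×10⁵)/((1.602×10⁻¹⁹)(0.169)) ≈ 0.0939 m.

r ≈ 0.0939 m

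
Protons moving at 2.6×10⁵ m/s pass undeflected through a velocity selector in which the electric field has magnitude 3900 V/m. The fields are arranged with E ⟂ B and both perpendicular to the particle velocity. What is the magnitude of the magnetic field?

B = 0.015 T

Balance of forces in the selector: qE = qvB ⇒ B = E/v.
B = 3900/2.6×10⁵ = 0.015 T.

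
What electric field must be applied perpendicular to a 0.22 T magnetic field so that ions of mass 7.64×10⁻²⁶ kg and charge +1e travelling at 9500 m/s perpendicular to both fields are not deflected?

For straight-line motion qE = qvB, so E = vB.
E = 9500 × 0.22 = 2100 V/m.

E = 2100 V/m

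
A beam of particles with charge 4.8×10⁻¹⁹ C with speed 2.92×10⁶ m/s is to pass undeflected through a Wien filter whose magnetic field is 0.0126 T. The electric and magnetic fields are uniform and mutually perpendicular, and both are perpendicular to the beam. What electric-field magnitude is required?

For straight-line motion qE = qvB, so E = vB.
E = 2.92×10⁶ × 0.0126 = 3.68×10⁴ V/m.

E = 3.68×10⁴ V/m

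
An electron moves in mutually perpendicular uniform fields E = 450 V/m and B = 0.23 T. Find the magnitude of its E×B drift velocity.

v_d ≈ 2000 m/s

The E×B drift speed is v_d = E/B.
v_d = 450/0.23 = 2000 m/s.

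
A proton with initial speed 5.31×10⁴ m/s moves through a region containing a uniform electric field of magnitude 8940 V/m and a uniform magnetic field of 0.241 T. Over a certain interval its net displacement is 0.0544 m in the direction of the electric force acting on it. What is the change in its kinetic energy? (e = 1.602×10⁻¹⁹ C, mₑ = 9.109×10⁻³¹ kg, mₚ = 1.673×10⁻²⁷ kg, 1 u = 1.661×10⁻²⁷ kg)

The magnetic force is always ⟂ v and does no work; only the electric force changes KE.
ΔKE = F_E · d = |q|E d = (1.602×10⁻¹⁹)(8940)(0.0544) ≈ 7.79×10⁻¹⁷ J.

ΔKE ≈ 7.79×10⁻¹⁷ J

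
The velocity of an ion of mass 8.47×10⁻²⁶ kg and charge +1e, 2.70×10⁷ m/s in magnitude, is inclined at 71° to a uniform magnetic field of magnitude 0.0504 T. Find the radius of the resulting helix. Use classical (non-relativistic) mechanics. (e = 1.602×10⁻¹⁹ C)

r ≈ 268 m

v⊥ = v sinθ = 2.70×10⁷·sin71° ≈ 2.553×10⁷ m/s.
r = m v⊥/(|q|B) = (8.47×10⁻²⁶)(2.553×10⁷)/((1.602×10⁻¹⁹)(0.0504)) ≈ 268 m.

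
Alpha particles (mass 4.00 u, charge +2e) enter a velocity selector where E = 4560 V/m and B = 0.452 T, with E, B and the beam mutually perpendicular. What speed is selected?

v = 1.01×10⁴ m/s

Straight-line motion ⇒ electric and magnetic forces cancel, so E = vB.
v = E/B = 4560/0.452 = 1.01×10⁴ m/s.
The result is independent of the particle's charge and mass.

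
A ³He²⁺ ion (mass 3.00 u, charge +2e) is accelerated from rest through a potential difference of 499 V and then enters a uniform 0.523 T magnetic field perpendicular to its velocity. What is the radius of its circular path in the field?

Acceleration: |q|V = ½mv² ⇒ v = √(2|q|V/m) = √(2·3.204×10⁻¹⁹·499/4.983×10⁻²⁷) ≈ 2.533×10⁵ m/s.
In the field: r = mv/(|q|B) = (4.983×10⁻²⁷)(2.533×10⁵)/((3.204×10⁻¹⁹)(0.523)) ≈ 7.53×10⁻³ m.

r ≈ 7.53×10⁻³ m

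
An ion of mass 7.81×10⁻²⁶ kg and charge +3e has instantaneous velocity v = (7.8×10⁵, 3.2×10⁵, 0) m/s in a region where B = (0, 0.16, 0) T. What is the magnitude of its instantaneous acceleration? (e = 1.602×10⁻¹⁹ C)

|a| ≈ 7.68×10¹¹ m/s²

v×B = (0, 0, 1.25×10⁵) N/C.
F = q v×B = (4.806×10⁻¹⁹ C)·(0, 0, 1.25×10⁵) = (0, 0, 6.00×10⁻¹⁴) N.
|a| = |F|/m = 5.998×10⁻¹⁴/7.81×10⁻²⁶ ≈ 7.68×10¹¹ m/s².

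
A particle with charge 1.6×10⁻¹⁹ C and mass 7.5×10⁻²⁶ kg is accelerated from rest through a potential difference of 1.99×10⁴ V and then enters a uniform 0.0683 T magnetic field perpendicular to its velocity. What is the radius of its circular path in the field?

r ≈ 2.00 m

Acceleration: |q|V = ½mv² ⇒ v = √(2|q|V/m) = √(2·1.6×10⁻¹⁹·1.99×10⁴/7.5×10⁻²⁶) ≈ 2.914×10⁵ m/s.
In the field: r = mv/(|q|B) = (7.5×10⁻²⁶)(2.914×10⁵)/((1.6×10⁻¹⁹)(0.0683)) ≈ 2.00 m.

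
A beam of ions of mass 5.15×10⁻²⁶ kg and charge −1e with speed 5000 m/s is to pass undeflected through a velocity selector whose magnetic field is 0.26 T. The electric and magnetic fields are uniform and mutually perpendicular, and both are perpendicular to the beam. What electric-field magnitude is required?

For straight-line motion qE = qvB, so E = vB.
E = 5000 × 0.26 = 1300 V/m.

E = 1300 V/m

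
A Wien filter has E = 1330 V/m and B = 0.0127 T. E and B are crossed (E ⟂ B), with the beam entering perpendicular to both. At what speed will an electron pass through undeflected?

Zero net Lorentz force requires |qE| = |q v×B|, i.e. E = vB.
v = E/B = 1330/0.0127 = 1.05×10⁵ m/s.

v = 1.05×10⁵ m/s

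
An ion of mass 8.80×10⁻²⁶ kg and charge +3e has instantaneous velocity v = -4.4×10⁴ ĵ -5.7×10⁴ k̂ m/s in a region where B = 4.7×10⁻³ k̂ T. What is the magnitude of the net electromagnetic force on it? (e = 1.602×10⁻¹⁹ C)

v×B = (-207, 0, 0) N/C.
F = q v×B = (4.806×10⁻¹⁹ C)·(-207, 0, 0) = (-9.94×10⁻¹⁷, 0, 0) N.
|F| = 9.94×10⁻¹⁷ N.

|F| ≈ 9.94×10⁻¹⁷ N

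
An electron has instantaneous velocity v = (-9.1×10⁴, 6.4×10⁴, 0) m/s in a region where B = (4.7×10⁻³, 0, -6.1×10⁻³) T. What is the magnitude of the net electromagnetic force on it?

v×B = (-390, -555, -301) N/C.
F = q v×B = (−1.602×10⁻¹⁹ C)·(-390, -555, -301) = (6.25×10⁻¹⁷, 8.89×10⁻¹⁷, 4.82×10⁻¹⁷) N.
|F| = 1.19×10⁻¹⁶ N.

|F| ≈ 1.19×10⁻¹⁶ N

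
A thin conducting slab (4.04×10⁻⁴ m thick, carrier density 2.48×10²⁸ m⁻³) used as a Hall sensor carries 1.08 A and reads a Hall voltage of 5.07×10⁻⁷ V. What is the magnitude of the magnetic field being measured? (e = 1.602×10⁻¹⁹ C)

B ≈ 0.753 T

From V_H = IB/(n e t), B = V_H n e t / I.
B = (5.07×10⁻⁷)(2.48×10²⁸)(1.602×10⁻¹⁹)(4.04×10⁻⁴)/1.08 ≈ 0.753 T.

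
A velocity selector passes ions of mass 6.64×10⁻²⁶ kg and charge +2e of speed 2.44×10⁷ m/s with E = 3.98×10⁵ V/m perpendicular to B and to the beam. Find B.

Balance of forces in the selector: qE = qvB ⇒ B = E/v.
B = 3.98×10⁵/2.44×10⁷ = 0.0163 T.

B = 0.0163 T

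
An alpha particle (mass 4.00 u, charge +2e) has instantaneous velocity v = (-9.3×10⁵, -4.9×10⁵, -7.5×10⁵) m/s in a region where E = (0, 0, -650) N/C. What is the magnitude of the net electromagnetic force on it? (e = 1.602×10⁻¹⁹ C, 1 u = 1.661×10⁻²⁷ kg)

Only an electric field acts, so F = qE = (3.204×10⁻¹⁹ C)·(0, 0, -650) = (0, 0, -2.08×10⁻¹⁶) N.
|F| = 2.08×10⁻¹⁶ N.

|F| ≈ 2.08×10⁻¹⁶ N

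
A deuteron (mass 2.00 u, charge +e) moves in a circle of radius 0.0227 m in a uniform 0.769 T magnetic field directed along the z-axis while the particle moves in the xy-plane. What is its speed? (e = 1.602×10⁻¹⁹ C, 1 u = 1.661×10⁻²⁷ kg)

From |q|vB = mv²/r, v = |q|Br/m.
v = (1.602×10⁻¹⁹)(0.769)(0.0227)/3.322×10⁻²⁷ ≈ 8.42×10⁵ m/s.

v ≈ 8.42×10⁵ m/s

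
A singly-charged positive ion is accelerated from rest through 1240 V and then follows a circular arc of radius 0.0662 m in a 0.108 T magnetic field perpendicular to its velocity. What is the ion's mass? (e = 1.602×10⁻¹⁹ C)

Combine |q|V = ½mv² and r = mv/(|q|B): eliminate v to get m = qB²r²/(2V).
m = (1.602×10⁻¹⁹)(0.108)²(0.0662)²/(2·1240) ≈ 3.30×10⁻²⁷ kg.

m ≈ 3.30×10⁻²⁷ kg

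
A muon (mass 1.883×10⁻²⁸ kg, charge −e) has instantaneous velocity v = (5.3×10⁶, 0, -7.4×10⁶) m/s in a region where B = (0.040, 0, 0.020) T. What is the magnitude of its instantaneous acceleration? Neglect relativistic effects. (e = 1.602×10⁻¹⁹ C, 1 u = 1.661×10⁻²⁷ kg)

|a| ≈ 3.42×10¹⁴ m/s²

v×B = (0, -4.02×10⁵, 0) N/C.
F = q v×B = (−1.602×10⁻¹⁹ C)·(0, -4.02×10⁵, 0) = (0, 6.44×10⁻¹⁴, 0) N.
|a| = |F|/m = 6.440×10⁻¹⁴/1.883×10⁻²⁸ ≈ 3.42×10¹⁴ m/s².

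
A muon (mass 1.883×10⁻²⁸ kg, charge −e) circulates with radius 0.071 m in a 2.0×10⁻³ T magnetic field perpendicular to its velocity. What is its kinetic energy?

KE ≈ 8.6 eV

v = |q|Br/m, then KE = ½mv² = (qBr)²/(2m).
v = (1.602×10⁻¹⁹)(2.0×10⁻³)(0.071)/1.883×10⁻²⁸ ≈ 1.208×10⁵ m/s.
KE = ½(1.883×10⁻²⁸)(1.208×10⁵)² ≈ 1.4×10⁻¹⁸ J = 8.6 eV.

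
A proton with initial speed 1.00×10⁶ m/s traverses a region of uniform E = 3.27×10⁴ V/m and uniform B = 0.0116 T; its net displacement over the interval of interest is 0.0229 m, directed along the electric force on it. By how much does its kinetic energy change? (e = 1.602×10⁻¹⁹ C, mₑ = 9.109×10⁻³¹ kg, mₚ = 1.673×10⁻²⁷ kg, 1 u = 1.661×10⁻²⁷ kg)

ΔKE ≈ 1.20×10⁻¹⁶ J

The magnetic force is always ⟂ v and does no work; only the electric force changes KE.
ΔKE = F_E · d = |q|E d = (1.602×10⁻¹⁹)(3.27×10⁴)(0.0229) ≈ 1.20×10⁻¹⁶ J.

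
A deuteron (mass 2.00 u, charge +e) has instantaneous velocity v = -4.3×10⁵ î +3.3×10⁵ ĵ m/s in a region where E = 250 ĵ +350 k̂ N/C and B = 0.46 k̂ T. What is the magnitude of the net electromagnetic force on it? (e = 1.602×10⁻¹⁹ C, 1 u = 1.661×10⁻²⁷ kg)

v×B = (1.52×10⁵, 1.98×10⁵, 0) N/C.
E + v×B = (1.52×10⁵, 1.98×10⁵, 350) N/C.
F = q(E + v×B) = (1.602×10⁻¹⁹ C)·(1.52×10⁵, 1.98×10⁵, 350) = (2.43×10⁻¹⁴, 3.17×10⁻¹⁴, 5.61×10⁻¹⁷) N.
|F| = 4.00×10⁻¹⁴ N.

|F| ≈ 4.00×10⁻¹⁴ N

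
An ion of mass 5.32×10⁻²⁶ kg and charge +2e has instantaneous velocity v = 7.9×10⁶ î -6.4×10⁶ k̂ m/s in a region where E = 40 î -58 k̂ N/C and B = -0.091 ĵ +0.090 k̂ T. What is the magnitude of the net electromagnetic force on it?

|F| ≈ 3.74×10⁻¹³ N

v×B = (-5.82×10⁵, -7.11×10⁵, -7.19×10⁵) N/C.
E + v×B = (-5.82×10⁵, -7.11×10⁵, -7.19×10⁵) N/C.
F = q(E + v×B) = (3.204×10⁻¹⁹ C)·(-5.82×10⁵, -7.11×10⁵, -7.19×10⁵) = (-1.87×10⁻¹³, -2.28×10⁻¹³, -2.30×10⁻¹³) N.
|F| = 3.74×10⁻¹³ N.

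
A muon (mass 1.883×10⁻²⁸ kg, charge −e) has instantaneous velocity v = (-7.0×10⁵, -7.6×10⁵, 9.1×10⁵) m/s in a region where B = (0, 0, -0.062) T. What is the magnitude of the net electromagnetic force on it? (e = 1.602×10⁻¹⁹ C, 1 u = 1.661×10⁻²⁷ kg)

|F| ≈ 1.03×10⁻¹⁴ N

v×B = (4.71×10⁴, -4.34×10⁴, 0) N/C.
F = q v×B = (−1.602×10⁻¹⁹ C)·(4.71×10⁴, -4.34×10⁴, 0) = (-7.55×10⁻¹⁵, 6.95×10⁻¹⁵, 0) N.
|F| = 1.03×10⁻¹⁴ N.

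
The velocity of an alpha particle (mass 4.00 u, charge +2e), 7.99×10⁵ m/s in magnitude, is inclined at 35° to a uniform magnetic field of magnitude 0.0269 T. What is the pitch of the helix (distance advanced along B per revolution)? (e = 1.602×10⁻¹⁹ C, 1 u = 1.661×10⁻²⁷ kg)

p ≈ 3.17 m

v∥ = v cosθ = 7.99×10⁵·cos35° ≈ 6.545×10⁵ m/s.
T = 2πm/(|q|B) = 2π(6.644×10⁻²⁷)/((3.204×10⁻¹⁹)(0.0269)) ≈ 4.844×10⁻⁶ s.
pitch = v∥ T = (6.545×10⁵)(4.844×10⁻⁶) ≈ 3.17 m.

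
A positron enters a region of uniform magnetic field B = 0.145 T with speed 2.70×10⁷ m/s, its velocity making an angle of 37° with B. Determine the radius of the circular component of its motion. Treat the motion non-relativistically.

r ≈ 6.37×10⁻⁴ m

v⊥ = v sinθ = 2.70×10⁷·sin37° ≈ 1.625×10⁷ m/s.
r = m v⊥/(|q|B) = (9.109×10⁻³¹)(1.625×10⁷)/((1.602×10⁻¹⁹)(0.145)) ≈ 6.37×10⁻⁴ m.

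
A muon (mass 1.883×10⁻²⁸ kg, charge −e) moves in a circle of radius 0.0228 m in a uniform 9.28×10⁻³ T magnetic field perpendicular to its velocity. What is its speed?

v ≈ 1.80×10⁵ m/s

From |q|vB = mv²/r, v = |q|Br/m.
v = (1.602×10⁻¹⁹)(9.28×10⁻³)(0.0228)/1.883×10⁻²⁸ ≈ 1.80×10⁵ m/s.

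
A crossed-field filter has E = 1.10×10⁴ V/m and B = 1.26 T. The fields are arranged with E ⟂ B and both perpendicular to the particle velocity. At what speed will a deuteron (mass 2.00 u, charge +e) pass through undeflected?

v = 8730 m/s

Zero net Lorentz force requires |qE| = |q v×B|, i.e. E = vB.
v = E/B = 1.10×10⁴/1.26 = 8730 m/s.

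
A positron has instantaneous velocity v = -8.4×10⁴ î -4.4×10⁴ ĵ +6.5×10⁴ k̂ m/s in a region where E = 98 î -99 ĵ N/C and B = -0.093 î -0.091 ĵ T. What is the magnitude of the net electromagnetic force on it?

v×B = (5920, -6040, 3550) N/C.
E + v×B = (6010, -6140, 3550) N/C.
F = q(E + v×B) = (1.602×10⁻¹⁹ C)·(6010, -6140, 3550) = (9.63×10⁻¹⁶, -9.84×10⁻¹⁶, 5.69×10⁻¹⁶) N.
|F| = 1.49×10⁻¹⁵ N.

|F| ≈ 1.49×10⁻¹⁵ N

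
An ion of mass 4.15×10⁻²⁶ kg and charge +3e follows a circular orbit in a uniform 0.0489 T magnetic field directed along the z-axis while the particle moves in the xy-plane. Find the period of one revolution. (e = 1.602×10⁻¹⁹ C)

The cyclotron period depends only on m, q, B: T = 2πm/(|q|B).
T = 2π(4.15×10⁻²⁶)/((4.806×10⁻¹⁹)(0.0489)) ≈ 1.11×10⁻⁵ s.

T ≈ 1.11×10⁻⁵ s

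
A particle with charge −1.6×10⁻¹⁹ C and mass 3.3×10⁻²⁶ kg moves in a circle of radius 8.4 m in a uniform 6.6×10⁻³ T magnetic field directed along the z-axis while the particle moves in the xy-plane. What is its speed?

v ≈ 2.7×10⁵ m/s

From |q|vB = mv²/r, v = |q|Br/m.
v = (1.6×10⁻¹⁹)(6.6×10⁻³)(8.4)/3.3×10⁻²⁶ ≈ 2.7×10⁵ m/s.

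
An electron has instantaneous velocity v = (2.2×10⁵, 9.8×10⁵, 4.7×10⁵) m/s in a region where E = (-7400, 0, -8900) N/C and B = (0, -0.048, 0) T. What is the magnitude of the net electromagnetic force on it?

|F| ≈ 3.95×10⁻¹⁵ N

v×B = (2.26×10⁴, 0, -1.06×10⁴) N/C.
E + v×B = (1.52×10⁴, 0, -1.95×10⁴) N/C.
F = q(E + v×B) = (−1.602×10⁻¹⁹ C)·(1.52×10⁴, 0, -1.95×10⁴) = (-2.43×10⁻¹⁵, 0, 3.12×10⁻¹⁵) N.
|F| = 3.95×10⁻¹⁵ N.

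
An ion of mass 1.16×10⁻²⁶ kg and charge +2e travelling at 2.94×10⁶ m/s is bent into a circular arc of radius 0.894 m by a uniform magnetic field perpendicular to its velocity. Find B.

B ≈ 0.119 T

From |q|vB = mv²/r, B = mv/(|q|r).
B = (1.16×10⁻²⁶)(2.94×10⁶)/((3.204×10⁻¹⁹)(0.894)) ≈ 0.119 T.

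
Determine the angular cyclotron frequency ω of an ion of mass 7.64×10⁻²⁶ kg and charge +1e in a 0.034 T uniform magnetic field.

ω = |q|B/m.
ω = (1.602×10⁻¹⁹)(0.034)/7.64×10⁻²⁶ ≈ 7.1×10⁴ rad/s.

ω ≈ 7.1×10⁴ rad/s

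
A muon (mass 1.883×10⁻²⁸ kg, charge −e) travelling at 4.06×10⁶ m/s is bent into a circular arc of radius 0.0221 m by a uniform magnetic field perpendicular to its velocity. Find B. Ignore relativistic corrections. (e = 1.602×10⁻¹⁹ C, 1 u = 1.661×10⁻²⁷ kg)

From |q|vB = mv²/r, B = mv/(|q|r).
B = (1.883×10⁻²⁸)(4.06×10⁶)/((1.602×10⁻¹⁹)(0.0221)) ≈ 0.216 T.

B ≈ 0.216 T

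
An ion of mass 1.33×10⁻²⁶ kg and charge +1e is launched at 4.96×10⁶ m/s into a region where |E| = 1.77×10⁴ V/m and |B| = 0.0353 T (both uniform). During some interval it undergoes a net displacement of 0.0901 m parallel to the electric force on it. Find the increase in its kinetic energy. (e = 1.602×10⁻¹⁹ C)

The magnetic force is always ⟂ v and does no work; only the electric force changes KE.
ΔKE = F_E · d = |q|E d = (1.602×10⁻¹⁹)(1.77×10⁴)(0.0901) ≈ 2.55×10⁻¹⁶ J.

ΔKE ≈ 2.55×10⁻¹⁶ J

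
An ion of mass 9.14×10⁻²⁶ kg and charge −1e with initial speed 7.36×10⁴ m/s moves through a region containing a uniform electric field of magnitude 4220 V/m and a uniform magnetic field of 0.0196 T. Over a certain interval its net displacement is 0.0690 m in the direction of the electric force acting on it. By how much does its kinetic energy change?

The magnetic force is always ⟂ v and does no work; only the electric force changes KE.
ΔKE = F_E · d = |q|E d = (1.602×10⁻¹⁹)(4220)(0.0690) ≈ 4.66×10⁻¹⁷ J.

ΔKE ≈ 4.66×10⁻¹⁷ J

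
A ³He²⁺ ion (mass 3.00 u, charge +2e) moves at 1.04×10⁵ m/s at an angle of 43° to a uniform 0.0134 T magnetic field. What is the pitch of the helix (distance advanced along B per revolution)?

p ≈ 0.555 m

v∥ = v cosθ = 1.04×10⁵·cos43° ≈ 7.606×10⁴ m/s.
T = 2πm/(|q|B) = 2π(4.983×10⁻²⁷)/((3.204×10⁻¹⁹)(0.0134)) ≈ 7.292×10⁻⁶ s.
pitch = v∥ T = (7.606×10⁴)(7.292×10⁻⁶) ≈ 0.555 m.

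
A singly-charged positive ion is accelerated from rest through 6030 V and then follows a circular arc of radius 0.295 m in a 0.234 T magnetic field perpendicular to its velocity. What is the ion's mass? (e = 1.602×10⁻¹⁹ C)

Combine |q|V = ½mv² and r = mv/(|q|B): eliminate v to get m = qB²r²/(2V).
m = (1.602×10⁻¹⁹)(0.234)²(0.295)²/(2·6030) ≈ 6.33×10⁻²⁶ kg.

m ≈ 6.33×10⁻²⁶ kg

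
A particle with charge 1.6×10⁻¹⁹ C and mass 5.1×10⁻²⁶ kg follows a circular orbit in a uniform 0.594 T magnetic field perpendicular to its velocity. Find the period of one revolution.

T ≈ 3.37×10⁻⁶ s

The cyclotron period depends only on m, q, B: T = 2πm/(|q|B).
T = 2π(5.1×10⁻²⁶)/((1.6×10⁻¹⁹)(0.594)) ≈ 3.37×10⁻⁶ s.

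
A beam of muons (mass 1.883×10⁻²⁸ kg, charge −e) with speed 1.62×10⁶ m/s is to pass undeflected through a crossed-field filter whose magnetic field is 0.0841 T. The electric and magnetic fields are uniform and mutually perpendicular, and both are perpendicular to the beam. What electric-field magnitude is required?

E = 1.36×10⁵ V/m

For straight-line motion qE = qvB, so E = vB.
E = 1.62×10⁶ × 0.0841 = 1.36×10⁵ V/m.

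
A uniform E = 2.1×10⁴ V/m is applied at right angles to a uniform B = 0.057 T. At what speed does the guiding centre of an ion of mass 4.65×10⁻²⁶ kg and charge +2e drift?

The steady drift has the magnetic force balancing the electric force, so v_d = E/B.
v_d = 2.1×10⁴/0.057 = 3.7×10⁵ m/s.

v_d ≈ 3.7×10⁵ m/s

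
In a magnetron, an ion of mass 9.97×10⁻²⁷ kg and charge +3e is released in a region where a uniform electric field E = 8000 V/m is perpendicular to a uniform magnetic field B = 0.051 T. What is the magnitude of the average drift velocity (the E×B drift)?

The E×B drift speed is v_d = E/B.
v_d = 8000/0.051 = 1.6×10⁵ m/s.

v_d ≈ 1.6×10⁵ m/s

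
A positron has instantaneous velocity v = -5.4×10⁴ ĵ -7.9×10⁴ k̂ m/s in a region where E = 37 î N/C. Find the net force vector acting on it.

Only an electric field acts, so F = qE = (1.602×10⁻¹⁹ C)·(37.0, 0, 0) = (5.93×10⁻¹⁸, 0, 0) N.

F ≈ (5.93×10⁻¹⁸, 0, 0) N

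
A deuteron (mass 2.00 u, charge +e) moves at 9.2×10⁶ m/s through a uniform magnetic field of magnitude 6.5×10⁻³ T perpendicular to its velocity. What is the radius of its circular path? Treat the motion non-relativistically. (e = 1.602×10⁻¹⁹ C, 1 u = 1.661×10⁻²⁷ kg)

The magnetic force provides the centripetal force: |q|vB = mv²/r.
r = mv/(|q|B) = (3.322×10⁻²⁷)(9.2×10⁶)/((1.602×10⁻¹⁹)(6.5×10⁻³)) ≈ 29 m.

r ≈ 29 m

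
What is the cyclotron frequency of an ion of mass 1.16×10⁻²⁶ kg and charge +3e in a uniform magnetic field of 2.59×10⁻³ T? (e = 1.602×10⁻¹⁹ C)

f = |q|B/(2πm).
f = (4.806×10⁻¹⁹)(2.59×10⁻³)/(2π·1.16×10⁻²⁶) ≈ 1.71×10⁴ Hz.

f ≈ 1.71×10⁴ Hz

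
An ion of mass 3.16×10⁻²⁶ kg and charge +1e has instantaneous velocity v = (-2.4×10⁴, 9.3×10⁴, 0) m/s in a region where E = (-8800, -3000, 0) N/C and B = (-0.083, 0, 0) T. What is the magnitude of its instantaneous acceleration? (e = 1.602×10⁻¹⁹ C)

|a| ≈ 6.13×10¹⁰ m/s²

v×B = (0, 0, 7720) N/C.
E + v×B = (-8800, -3000, 7720) N/C.
F = q(E + v×B) = (1.602×10⁻¹⁹ C)·(-8800, -3000, 7720) = (-1.41×10⁻¹⁵, -4.81×10⁻¹⁶, 1.24×10⁻¹⁵) N.
|a| = |F|/m = 1.936×10⁻¹⁵/3.16×10⁻²⁶ ≈ 6.13×10¹⁰ m/s².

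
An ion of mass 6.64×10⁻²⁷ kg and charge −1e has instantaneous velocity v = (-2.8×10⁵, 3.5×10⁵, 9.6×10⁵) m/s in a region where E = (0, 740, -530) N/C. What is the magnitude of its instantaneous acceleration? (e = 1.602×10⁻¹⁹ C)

|a| ≈ 2.20×10¹⁰ m/s²

Only an electric field acts, so F = qE = (−1.602×10⁻¹⁹ C)·(0, 740, -530) = (0, -1.19×10⁻¹⁶, 8.49×10⁻¹⁷) N.
|a| = |F|/m = 1.458×10⁻¹⁶/6.64×10⁻²⁷ ≈ 2.20×10¹⁰ m/s².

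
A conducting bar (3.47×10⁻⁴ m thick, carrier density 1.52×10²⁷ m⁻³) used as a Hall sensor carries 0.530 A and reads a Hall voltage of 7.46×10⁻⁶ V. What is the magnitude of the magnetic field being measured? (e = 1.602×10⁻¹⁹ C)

B ≈ 1.19 T

From V_H = IB/(n e t), B = V_H n e t / I.
B = (7.46×10⁻⁶)(1.52×10²⁷)(1.602×10⁻¹⁹)(3.47×10⁻⁴)/0.530 ≈ 1.19 T.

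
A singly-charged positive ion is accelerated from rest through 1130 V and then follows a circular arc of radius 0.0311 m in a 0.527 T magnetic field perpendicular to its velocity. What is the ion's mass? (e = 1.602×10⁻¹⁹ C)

m ≈ 1.90×10⁻²⁶ kg

Combine |q|V = ½mv² and r = mv/(|q|B): eliminate v to get m = qB²r²/(2V).
m = (1.602×10⁻¹⁹)(0.527)²(0.0311)²/(2·1130) ≈ 1.90×10⁻²⁶ kg.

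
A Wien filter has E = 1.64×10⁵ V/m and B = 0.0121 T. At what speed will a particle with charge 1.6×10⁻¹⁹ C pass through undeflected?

For undeflected motion the electric and magnetic forces balance: qE = qvB.
v = E/B = 1.64×10⁵/0.0121 = 1.36×10⁷ m/s.

v = 1.36×10⁷ m/s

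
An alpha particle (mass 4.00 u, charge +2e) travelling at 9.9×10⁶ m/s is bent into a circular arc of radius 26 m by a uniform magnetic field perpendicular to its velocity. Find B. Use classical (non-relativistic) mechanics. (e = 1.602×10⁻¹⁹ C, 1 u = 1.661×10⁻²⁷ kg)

From |q|vB = mv²/r, B = mv/(|q|r).
B = (6.644×10⁻²⁷)(9.9×10⁶)/((3.204×10⁻¹⁹)(26)) ≈ 7.9×10⁻³ T.

B ≈ 7.9×10⁻³ T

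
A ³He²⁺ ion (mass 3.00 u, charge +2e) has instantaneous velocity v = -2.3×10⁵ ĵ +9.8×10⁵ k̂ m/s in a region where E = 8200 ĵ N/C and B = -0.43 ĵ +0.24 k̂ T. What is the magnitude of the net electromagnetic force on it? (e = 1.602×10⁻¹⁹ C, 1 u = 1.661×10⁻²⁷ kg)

|F| ≈ 1.17×10⁻¹³ N

v×B = (3.66×10⁵, 0, 0) N/C.
E + v×B = (3.66×10⁵, 8200, 0) N/C.
F = q(E + v×B) = (3.204×10⁻¹⁹ C)·(3.66×10⁵, 8200, 0) = (1.17×10⁻¹³, 2.63×10⁻¹⁵, 0) N.
|F| = 1.17×10⁻¹³ N.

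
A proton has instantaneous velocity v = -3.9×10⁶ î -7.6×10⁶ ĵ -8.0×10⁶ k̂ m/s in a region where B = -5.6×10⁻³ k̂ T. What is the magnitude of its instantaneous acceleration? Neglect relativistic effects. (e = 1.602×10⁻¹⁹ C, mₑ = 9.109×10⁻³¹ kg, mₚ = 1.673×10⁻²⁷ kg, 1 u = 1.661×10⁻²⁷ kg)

v×B = (4.26×10⁴, -2.18×10⁴, 0) N/C.
F = q v×B = (1.602×10⁻¹⁹ C)·(4.26×10⁴, -2.18×10⁴, 0) = (6.82×10⁻¹⁵, -3.50×10⁻¹⁵, 0) N.
|a| = |F|/m = 7.663×10⁻¹⁵/1.673×10⁻²⁷ ≈ 4.58×10¹² m/s².

|a| ≈ 4.58×10¹² m/s²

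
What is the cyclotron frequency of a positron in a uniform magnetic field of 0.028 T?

f ≈ 7.8×10⁸ Hz

f = |q|B/(2πm).
f = (1.602×10⁻¹⁹)(0.028)/(2π·9.109×10⁻³¹) ≈ 7.8×10⁸ Hz.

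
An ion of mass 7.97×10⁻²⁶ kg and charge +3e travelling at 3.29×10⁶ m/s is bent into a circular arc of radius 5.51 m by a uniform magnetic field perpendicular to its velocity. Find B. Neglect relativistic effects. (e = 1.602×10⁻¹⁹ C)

From |q|vB = mv²/r, B = mv/(|q|r).
B = (7.97×10⁻²⁶)(3.29×10⁶)/((4.806×10⁻¹⁹)(5.51)) ≈ 0.0990 T.

B ≈ 0.0990 T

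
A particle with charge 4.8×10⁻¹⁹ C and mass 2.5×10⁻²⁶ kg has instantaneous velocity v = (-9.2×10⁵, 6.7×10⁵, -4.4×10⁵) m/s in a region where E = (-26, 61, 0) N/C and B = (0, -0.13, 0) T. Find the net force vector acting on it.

v×B = (-5.72×10⁴, 0, 1.20×10⁵) N/C.
E + v×B = (-5.72×10⁴, 61.0, 1.20×10⁵) N/C.
F = q(E + v×B) = (4.8×10⁻¹⁹ C)·(-5.72×10⁴, 61.0, 1.20×10⁵) = (-2.75×10⁻¹⁴, 2.93×10⁻¹⁷, 5.74×10⁻¹⁴) N.

F ≈ (-2.75×10⁻¹⁴, 2.93×10⁻¹⁷, 5.74×10⁻¹⁴) N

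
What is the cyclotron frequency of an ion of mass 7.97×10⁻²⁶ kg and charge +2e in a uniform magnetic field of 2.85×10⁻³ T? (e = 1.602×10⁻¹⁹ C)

f ≈ 1820 Hz

f = |q|B/(2πm).
f = (3.204×10⁻¹⁹)(2.85×10⁻³)/(2π·7.97×10⁻²⁶) ≈ 1820 Hz.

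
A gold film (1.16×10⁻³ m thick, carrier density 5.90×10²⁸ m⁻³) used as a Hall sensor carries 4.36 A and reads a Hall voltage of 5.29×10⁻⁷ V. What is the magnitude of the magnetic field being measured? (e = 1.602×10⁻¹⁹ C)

From V_H = IB/(n e t), B = V_H n e t / I.
B = (5.29×10⁻⁷)(5.90×10²⁸)(1.602×10⁻¹⁹)(1.16×10⁻³)/4.36 ≈ 1.33 T.

B ≈ 1.33 T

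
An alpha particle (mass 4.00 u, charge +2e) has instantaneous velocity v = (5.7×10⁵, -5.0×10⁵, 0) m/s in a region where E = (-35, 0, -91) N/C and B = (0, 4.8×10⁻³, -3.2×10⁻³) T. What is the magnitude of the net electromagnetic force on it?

v×B = (1600, 1820, 2740) N/C.
E + v×B = (1560, 1820, 2640) N/C.
F = q(E + v×B) = (3.204×10⁻¹⁹ C)·(1560, 1820, 2640) = (5.01×10⁻¹⁶, 5.84×10⁻¹⁶, 8.47×10⁻¹⁶) N.
|F| = 1.15×10⁻¹⁵ N.

|F| ≈ 1.15×10⁻¹⁵ N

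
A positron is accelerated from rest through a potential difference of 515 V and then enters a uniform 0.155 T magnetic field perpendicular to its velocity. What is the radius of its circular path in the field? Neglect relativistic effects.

r ≈ 4.94×10⁻⁴ m

Acceleration: |q|V = ½mv² ⇒ v = √(2|q|V/m) = √(2·1.602×10⁻¹⁹·515/9.109×10⁻³¹) ≈ 1.346×10⁷ m/s.
In the field: r = mv/(|q|B) = (9.109×10⁻³¹)(1.346×10⁷)/((1.602×10⁻¹⁹)(0.155)) ≈ 4.94×10⁻⁴ m.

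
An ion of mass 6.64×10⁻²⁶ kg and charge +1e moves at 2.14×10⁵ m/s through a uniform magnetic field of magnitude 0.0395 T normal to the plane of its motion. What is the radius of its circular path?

The magnetic force provides the centripetal force: |q|vB = mv²/r.
r = mv/(|q|B) = (6.64×10⁻²⁶)(2.14×10⁵)/((1.602×10⁻¹⁹)(0.0395)) ≈ 2.25 m.

r ≈ 2.25 m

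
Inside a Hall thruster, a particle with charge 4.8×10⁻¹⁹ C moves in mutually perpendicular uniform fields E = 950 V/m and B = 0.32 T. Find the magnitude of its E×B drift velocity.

v_d ≈ 3000 m/s

The steady drift has the magnetic force balancing the electric force, so v_d = E/B.
v_d = 950/0.32 = 3000 m/s.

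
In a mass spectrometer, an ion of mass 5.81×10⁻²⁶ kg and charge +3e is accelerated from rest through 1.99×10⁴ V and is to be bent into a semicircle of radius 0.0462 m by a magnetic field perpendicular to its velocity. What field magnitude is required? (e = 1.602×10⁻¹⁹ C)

v = √(2|q|V/m) = √(2·4.806×10⁻¹⁹·1.99×10⁴/5.81×10⁻²⁶) ≈ 5.738×10⁵ m/s.
B = mv/(|q|r) = (5.81×10⁻²⁶)(5.738×10⁵)/((4.806×10⁻¹⁹)(0.0462)) ≈ 1.50 T.

B ≈ 1.50 T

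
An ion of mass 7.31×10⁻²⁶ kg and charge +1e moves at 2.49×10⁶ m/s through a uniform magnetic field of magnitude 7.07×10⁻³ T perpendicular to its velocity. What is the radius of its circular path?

r ≈ 161 m

The magnetic force provides the centripetal force: |q|vB = mv²/r.
r = mv/(|q|B) = (7.31×10⁻²⁶)(2.49×10⁶)/((1.602×10⁻¹⁹)(7.07×10⁻³)) ≈ 161 m.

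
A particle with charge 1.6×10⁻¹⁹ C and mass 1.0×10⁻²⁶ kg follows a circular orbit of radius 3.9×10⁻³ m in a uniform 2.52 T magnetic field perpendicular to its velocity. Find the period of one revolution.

T ≈ 1.56×10⁻⁷ s

The cyclotron period depends only on m, q, B: T = 2πm/(|q|B).
T = 2π(1.0×10⁻²⁶)/((1.6×10⁻¹⁹)(2.52)) ≈ 1.56×10⁻⁷ s.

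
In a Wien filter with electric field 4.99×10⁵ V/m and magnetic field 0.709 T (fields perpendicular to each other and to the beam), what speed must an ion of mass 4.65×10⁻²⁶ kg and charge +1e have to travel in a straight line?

v = 7.04×10⁵ m/s

Zero net Lorentz force requires |qE| = |q v×B|, i.e. E = vB.
v = E/B = 4.99×10⁵/0.709 = 7.04×10⁵ m/s.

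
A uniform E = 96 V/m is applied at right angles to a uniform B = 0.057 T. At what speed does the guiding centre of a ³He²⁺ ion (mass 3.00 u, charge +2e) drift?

In crossed fields the guiding centre drifts at v_d = |E×B|/B² = E/B, independent of charge and mass.
v_d = 96/0.057 = 1700 m/s.

v_d ≈ 1700 m/s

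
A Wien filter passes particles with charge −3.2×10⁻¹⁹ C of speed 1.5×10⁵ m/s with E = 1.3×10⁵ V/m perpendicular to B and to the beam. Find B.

B = 0.87 T

Balance of forces in the selector: qE = qvB ⇒ B = E/v.
B = 1.3×10⁵/1.5×10⁵ = 0.87 T.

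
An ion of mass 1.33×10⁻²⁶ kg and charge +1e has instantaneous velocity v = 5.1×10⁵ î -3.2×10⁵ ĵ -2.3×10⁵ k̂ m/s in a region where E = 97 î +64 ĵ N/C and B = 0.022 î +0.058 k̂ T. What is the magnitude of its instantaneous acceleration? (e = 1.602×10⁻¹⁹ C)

v×B = (-1.86×10⁴, -3.46×10⁴, 7040) N/C.
E + v×B = (-1.85×10⁴, -3.46×10⁴, 7040) N/C.
F = q(E + v×B) = (1.602×10⁻¹⁹ C)·(-1.85×10⁴, -3.46×10⁴, 7040) = (-2.96×10⁻¹⁵, -5.54×10⁻¹⁵, 1.13×10⁻¹⁵) N.
|a| = |F|/m = 6.380×10⁻¹⁵/1.33×10⁻²⁶ ≈ 4.80×10¹¹ m/s².

|a| ≈ 4.80×10¹¹ m/s²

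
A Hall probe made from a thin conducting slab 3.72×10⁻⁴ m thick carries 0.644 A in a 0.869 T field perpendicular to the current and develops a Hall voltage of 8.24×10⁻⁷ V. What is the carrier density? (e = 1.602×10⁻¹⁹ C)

From V_H = IB/(n e t), n = IB/(V_H e t).
n = (0.644)(0.869)/((8.24×10⁻⁷)(1.602×10⁻¹⁹)(3.72×10⁻⁴)) ≈ 1.14×10²⁸ m⁻³.

n ≈ 1.14×10²⁸ m⁻³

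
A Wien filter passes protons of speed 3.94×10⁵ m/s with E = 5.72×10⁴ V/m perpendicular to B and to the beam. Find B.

Balance of forces in the selector: qE = qvB ⇒ B = E/v.
B = 5.72×10⁴/3.94×10⁵ = 0.145 T.

B = 0.145 T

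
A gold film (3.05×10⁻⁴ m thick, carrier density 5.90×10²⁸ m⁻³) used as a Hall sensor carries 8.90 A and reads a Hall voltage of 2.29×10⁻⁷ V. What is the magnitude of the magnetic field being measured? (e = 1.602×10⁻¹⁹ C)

From V_H = IB/(n e t), B = V_H n e t / I.
B = (2.29×10⁻⁷)(5.90×10²⁸)(1.602×10⁻¹⁹)(3.05×10⁻⁴)/8.90 ≈ 0.0742 T.

B ≈ 0.0742 T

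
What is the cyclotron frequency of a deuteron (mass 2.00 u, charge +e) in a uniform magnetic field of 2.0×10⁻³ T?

f = |q|B/(2πm).
f = (1.602×10⁻¹⁹)(2.0×10⁻³)/(2π·3.322×10⁻²⁷) ≈ 1.5×10⁴ Hz.

f ≈ 1.5×10⁴ Hz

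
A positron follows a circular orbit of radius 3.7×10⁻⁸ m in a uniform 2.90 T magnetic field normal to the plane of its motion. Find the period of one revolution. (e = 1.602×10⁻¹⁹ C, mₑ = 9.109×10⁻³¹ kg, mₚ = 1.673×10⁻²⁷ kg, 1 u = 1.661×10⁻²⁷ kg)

T ≈ 1.23×10⁻¹¹ s

The cyclotron period depends only on m, q, B: T = 2πm/(|q|B).
T = 2π(9.109×10⁻³¹)/((1.602×10⁻¹⁹)(2.90)) ≈ 1.23×10⁻¹¹ s.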